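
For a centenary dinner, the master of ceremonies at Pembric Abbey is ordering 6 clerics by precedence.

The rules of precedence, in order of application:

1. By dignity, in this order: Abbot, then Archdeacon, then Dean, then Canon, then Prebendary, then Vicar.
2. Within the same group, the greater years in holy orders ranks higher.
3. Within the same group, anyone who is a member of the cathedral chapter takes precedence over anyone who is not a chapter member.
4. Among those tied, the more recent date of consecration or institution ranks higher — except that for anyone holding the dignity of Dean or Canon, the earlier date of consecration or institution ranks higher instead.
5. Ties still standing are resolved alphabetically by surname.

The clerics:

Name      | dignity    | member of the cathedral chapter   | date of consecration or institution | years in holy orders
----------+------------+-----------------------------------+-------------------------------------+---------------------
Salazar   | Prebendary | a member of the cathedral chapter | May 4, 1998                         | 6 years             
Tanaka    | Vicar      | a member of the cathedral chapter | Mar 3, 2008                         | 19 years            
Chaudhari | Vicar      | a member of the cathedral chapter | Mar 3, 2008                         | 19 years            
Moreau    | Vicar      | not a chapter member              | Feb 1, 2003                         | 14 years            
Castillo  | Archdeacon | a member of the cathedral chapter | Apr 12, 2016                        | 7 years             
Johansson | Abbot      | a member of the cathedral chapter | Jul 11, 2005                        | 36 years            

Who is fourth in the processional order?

Chaudhari

By dignity: Johansson (Abbot); then Castillo (Archdeacon); then Salazar (Prebendary); then Chaudhari, Tanaka and Moreau (Vicar).
Among Chaudhari, Tanaka and Moreau, by years in holy orders (higher first): Chaudhari and Tanaka (19 years) before Moreau (14 years).
Chaudhari and Tanaka are each a member of the cathedral chapter, so the next rule applies.
Chaudhari and Tanaka both have date of consecration or institution Mar 3, 2008, so the next rule applies.
Among Chaudhari and Tanaka, alphabetically by surname: Chaudhari before Tanaka.
Order: Johansson, Castillo, Salazar, Chaudhari, Tanaka, Moreau.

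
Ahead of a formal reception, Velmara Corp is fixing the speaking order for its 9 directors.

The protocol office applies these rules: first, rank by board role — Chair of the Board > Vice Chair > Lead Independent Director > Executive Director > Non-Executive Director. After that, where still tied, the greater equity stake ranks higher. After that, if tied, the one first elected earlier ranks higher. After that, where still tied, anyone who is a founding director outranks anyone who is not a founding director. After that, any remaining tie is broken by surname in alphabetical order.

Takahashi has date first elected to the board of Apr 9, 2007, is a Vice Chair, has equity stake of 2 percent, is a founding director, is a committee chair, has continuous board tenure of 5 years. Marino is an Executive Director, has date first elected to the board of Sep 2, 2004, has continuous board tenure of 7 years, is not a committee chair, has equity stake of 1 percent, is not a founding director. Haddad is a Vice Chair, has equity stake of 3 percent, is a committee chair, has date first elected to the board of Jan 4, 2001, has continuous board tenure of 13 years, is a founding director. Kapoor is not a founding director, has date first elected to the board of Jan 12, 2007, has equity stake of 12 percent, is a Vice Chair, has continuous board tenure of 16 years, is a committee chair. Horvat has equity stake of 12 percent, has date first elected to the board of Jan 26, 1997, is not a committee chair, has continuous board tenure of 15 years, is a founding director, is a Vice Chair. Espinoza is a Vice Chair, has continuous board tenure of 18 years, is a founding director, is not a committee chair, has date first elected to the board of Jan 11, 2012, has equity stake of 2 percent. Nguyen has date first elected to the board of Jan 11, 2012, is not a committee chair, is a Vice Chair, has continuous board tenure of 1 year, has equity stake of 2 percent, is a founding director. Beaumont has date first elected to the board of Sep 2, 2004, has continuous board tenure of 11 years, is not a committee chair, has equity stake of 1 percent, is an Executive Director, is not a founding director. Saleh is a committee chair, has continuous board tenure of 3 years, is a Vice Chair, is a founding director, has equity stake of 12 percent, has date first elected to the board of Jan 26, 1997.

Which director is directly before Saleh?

By board role: Horvat, Saleh, Kapoor, Haddad, Takahashi, Espinoza and Nguyen (Vice Chair); then Beaumont and Marino (Executive Director).
Among Horvat, Saleh, Kapoor, Haddad, Takahashi, Espinoza and Nguyen, by equity stake (higher first): Horvat, Saleh and Kapoor (12 percent) before Haddad (3 percent) before Takahashi, Espinoza and Nguyen (2 percent).
Among Horvat, Saleh and Kapoor, by date first elected to the board (earlier first): Horvat and Saleh (Jan 26, 1997) before Kapoor (Jan 12, 2007).
Horvat and Saleh are each a founding director, so the next rule applies.
Among Horvat and Saleh, alphabetically by surname: Horvat before Saleh.
Among Takahashi, Espinoza and Nguyen, by date first elected to the board (earlier first): Takahashi (Apr 9, 2007) before Espinoza and Nguyen (Jan 11, 2012).
Espinoza and Nguyen are each a founding director, so the next rule applies.
Among Espinoza and Nguyen, alphabetically by surname: Espinoza before Nguyen.
Beaumont and Marino both have equity stake 1 percent, so the next rule applies.
Beaumont and Marino both have date first elected to the board Sep 2, 2004, so the next rule applies.
Beaumont and Marino are each not a founding director, so the next rule applies.
Among Beaumont and Marino, alphabetically by surname: Beaumont before Marino.
Order: Horvat, Saleh, Kapoor, Haddad, Takahashi, Espinoza, Nguyen, Beaumont, Marino.

Horvat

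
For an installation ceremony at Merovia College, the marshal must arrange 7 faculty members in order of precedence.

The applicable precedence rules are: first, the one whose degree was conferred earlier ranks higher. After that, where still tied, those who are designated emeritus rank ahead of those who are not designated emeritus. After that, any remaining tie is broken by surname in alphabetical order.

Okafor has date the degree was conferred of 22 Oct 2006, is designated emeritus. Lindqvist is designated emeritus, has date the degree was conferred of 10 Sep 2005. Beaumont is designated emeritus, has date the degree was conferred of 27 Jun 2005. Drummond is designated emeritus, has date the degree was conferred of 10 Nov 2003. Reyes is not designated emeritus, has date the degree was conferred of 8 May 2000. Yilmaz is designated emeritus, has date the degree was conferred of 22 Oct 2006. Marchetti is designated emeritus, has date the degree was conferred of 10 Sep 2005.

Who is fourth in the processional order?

Lindqvist

By date the degree was conferred (earlier first): Reyes (8 May 2000); then Drummond (10 Nov 2003); then Beaumont (27 Jun 2005); then Lindqvist and Marchetti (both 10 Sep 2005); then Okafor and Yilmaz (both 22 Oct 2006).
Lindqvist and Marchetti are each designated emeritus, so the next rule applies.
Among Lindqvist and Marchetti, alphabetically by surname: Lindqvist before Marchetti.
Okafor and Yilmaz are each designated emeritus, so the next rule applies.
Among Okafor and Yilmaz, alphabetically by surname: Okafor before Yilmaz.
Order: Reyes, Drummond, Beaumont, Lindqvist, Marchetti, Okafor, Yilmaz.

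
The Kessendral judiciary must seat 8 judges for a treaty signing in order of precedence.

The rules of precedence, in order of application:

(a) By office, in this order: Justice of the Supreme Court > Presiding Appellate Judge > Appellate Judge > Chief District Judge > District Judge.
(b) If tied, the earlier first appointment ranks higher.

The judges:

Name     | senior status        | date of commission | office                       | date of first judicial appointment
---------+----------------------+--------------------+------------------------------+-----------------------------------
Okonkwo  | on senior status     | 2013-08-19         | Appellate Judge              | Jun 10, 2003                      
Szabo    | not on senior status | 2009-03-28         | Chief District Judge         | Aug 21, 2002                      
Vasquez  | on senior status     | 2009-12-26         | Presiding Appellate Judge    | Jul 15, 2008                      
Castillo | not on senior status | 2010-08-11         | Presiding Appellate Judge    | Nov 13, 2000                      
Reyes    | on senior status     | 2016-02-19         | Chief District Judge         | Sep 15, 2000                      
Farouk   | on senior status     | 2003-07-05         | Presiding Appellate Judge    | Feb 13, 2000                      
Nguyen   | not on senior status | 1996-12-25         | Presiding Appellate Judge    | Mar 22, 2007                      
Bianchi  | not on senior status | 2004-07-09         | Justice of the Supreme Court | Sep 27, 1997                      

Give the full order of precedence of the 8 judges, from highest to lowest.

By office: Bianchi (Justice of the Supreme Court); then Farouk, Castillo, Nguyen and Vasquez (Presiding Appellate Judge); then Okonkwo (Appellate Judge); then Reyes and Szabo (Chief District Judge).
Among Farouk, Castillo, Nguyen and Vasquez, by date of first judicial appointment (earlier first): Farouk (Feb 13, 2000) before Castillo (Nov 13, 2000) before Nguyen (Mar 22, 2007) before Vasquez (Jul 15, 2008).
Among Reyes and Szabo, by date of first judicial appointment (earlier first): Reyes (Sep 15, 2000) before Szabo (Aug 21, 2002).
Full order: Bianchi, Farouk, Castillo, Nguyen, Vasquez, Okonkwo, Reyes, Szabo.

Bianchi, Farouk, Castillo, Nguyen, Vasquez, Okonkwo, Reyes, Szabo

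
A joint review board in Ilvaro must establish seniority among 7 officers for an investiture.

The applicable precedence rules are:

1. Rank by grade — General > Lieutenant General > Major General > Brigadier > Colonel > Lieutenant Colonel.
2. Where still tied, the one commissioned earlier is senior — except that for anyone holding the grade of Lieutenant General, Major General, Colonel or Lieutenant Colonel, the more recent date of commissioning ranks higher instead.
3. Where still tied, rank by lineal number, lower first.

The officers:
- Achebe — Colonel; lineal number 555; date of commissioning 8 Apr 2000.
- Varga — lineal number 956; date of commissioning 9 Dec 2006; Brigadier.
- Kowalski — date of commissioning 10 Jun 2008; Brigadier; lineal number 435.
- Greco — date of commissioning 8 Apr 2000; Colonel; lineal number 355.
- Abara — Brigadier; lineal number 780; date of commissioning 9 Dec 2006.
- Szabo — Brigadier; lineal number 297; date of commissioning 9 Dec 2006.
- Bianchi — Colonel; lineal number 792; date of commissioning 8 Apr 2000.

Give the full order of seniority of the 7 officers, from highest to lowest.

By grade: Szabo, Abara, Varga and Kowalski (Brigadier); then Greco, Achebe and Bianchi (Colonel).
Among Szabo, Abara, Varga and Kowalski, by date of commissioning (earlier first): Szabo, Abara and Varga (9 Dec 2006) before Kowalski (10 Jun 2008).
Among Szabo, Abara and Varga, by lineal number (lower first): Szabo (297) before Abara (780) before Varga (956).
Greco, Achebe and Bianchi all have date of commissioning 8 Apr 2000, so the next rule applies.
Among Greco, Achebe and Bianchi, by lineal number (lower first): Greco (355) before Achebe (555) before Bianchi (792).
Full order: Szabo, Abara, Varga, Kowalski, Greco, Achebe, Bianchi.

Szabo, Abara, Varga, Kowalski, Greco, Achebe, Bianchi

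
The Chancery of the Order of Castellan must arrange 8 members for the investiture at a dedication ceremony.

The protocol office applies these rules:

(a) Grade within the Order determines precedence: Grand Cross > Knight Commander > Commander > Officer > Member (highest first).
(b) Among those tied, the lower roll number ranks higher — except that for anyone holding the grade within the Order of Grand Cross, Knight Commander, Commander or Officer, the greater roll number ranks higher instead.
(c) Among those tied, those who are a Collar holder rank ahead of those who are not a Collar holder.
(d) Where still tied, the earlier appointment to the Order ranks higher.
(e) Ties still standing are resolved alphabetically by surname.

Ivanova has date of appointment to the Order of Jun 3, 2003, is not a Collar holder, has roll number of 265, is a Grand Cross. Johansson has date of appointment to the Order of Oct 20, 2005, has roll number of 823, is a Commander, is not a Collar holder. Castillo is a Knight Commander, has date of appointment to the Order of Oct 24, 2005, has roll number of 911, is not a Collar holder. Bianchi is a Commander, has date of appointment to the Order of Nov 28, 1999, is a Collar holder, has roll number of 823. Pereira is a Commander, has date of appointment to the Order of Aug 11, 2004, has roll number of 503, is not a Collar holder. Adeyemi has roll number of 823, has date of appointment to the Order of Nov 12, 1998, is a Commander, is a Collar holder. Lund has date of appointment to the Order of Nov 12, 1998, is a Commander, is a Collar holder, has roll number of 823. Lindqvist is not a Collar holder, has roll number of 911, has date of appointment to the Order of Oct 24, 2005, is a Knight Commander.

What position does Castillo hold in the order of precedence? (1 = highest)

By grade within the Order: Ivanova (Grand Cross); then Castillo and Lindqvist (Knight Commander); then Adeyemi, Lund, Bianchi, Johansson and Pereira (Commander).
Castillo and Lindqvist both have roll number 911, so the next rule applies.
Castillo and Lindqvist are each not a Collar holder, so the next rule applies.
Castillo and Lindqvist both have date of appointment to the Order Oct 24, 2005, so the next rule applies.
Among Castillo and Lindqvist, alphabetically by surname: Castillo before Lindqvist.
Among Adeyemi, Lund, Bianchi, Johansson and Pereira, by roll number (higher first) (reversed rule for this group): Adeyemi, Lund, Bianchi and Johansson (823) before Pereira (503).
Among Adeyemi, Lund, Bianchi and Johansson, a Collar holder before not a Collar holder: Adeyemi, Lund and Bianchi (a Collar holder) before Johansson (not a Collar holder).
Among Adeyemi, Lund and Bianchi, by date of appointment to the Order (earlier first): Adeyemi and Lund (Nov 12, 1998) before Bianchi (Nov 28, 1999).
Among Adeyemi and Lund, alphabetically by surname: Adeyemi before Lund.
Order: Ivanova, Castillo, Lindqvist, Adeyemi, Lund, Bianchi, Johansson, Pereira. So position 2.

2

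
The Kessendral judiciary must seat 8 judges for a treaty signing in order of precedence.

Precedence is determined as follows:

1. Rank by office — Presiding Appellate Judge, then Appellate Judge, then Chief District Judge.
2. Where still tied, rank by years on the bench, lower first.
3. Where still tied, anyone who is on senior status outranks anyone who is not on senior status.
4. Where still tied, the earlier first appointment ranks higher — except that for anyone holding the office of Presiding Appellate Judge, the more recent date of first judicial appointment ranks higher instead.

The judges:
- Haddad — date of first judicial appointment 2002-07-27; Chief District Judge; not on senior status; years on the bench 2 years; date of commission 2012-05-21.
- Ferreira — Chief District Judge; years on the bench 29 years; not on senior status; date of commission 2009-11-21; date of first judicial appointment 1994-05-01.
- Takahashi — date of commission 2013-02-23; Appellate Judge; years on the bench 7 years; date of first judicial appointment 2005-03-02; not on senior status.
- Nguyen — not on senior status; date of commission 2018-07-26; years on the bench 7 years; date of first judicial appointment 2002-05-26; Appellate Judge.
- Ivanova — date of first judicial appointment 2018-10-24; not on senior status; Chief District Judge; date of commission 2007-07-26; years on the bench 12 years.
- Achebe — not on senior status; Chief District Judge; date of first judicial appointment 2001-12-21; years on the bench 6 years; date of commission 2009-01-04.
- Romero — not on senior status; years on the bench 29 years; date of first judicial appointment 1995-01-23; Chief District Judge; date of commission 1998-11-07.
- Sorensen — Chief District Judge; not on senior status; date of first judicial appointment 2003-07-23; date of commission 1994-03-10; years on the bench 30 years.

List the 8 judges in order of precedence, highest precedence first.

By office: Nguyen and Takahashi (Appellate Judge); then Haddad, Achebe, Ivanova, Ferreira, Romero and Sorensen (Chief District Judge).
Nguyen and Takahashi both have years on the bench 7 years, so the next rule applies.
Nguyen and Takahashi are each not on senior status, so the next rule applies.
Among Nguyen and Takahashi, by date of first judicial appointment (earlier first): Nguyen (2002-05-26) before Takahashi (2005-03-02).
Among Haddad, Achebe, Ivanova, Ferreira, Romero and Sorensen, by years on the bench (lower first): Haddad (2 years) before Achebe (6 years) before Ivanova (12 years) before Ferreira and Romero (29 years) before Sorensen (30 years).
Ferreira and Romero are each not on senior status, so the next rule applies.
Among Ferreira and Romero, by date of first judicial appointment (earlier first): Ferreira (1994-05-01) before Romero (1995-01-23).
Full order: Nguyen, Takahashi, Haddad, Achebe, Ivanova, Ferreira, Romero, Sorensen.

Nguyen, Takahashi, Haddad, Achebe, Ivanova, Ferreira, Romero, Sorensen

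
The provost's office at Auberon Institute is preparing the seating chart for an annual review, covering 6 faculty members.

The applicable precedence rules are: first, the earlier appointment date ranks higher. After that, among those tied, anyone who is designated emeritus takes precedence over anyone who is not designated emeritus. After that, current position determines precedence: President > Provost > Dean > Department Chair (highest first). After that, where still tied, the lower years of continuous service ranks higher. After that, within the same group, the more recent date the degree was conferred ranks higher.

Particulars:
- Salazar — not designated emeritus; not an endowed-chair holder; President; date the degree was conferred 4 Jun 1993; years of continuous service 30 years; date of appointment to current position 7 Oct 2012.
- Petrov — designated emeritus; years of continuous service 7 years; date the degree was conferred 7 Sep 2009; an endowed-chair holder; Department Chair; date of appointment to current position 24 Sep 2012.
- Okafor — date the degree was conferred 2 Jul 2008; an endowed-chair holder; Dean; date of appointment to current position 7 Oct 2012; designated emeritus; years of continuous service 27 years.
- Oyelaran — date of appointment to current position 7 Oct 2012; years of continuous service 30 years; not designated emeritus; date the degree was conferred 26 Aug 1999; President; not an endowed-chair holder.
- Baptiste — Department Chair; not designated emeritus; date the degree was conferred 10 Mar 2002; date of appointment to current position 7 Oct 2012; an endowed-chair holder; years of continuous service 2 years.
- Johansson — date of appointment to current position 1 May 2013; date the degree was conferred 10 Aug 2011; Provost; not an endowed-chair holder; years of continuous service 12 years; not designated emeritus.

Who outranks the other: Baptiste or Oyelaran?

By date of appointment to current position (earlier first): Petrov (24 Sep 2012); then Okafor, Oyelaran, Salazar and Baptiste (each 7 Oct 2012); then Johansson (1 May 2013).
Among Okafor, Oyelaran, Salazar and Baptiste, designated emeritus before not designated emeritus: Okafor (designated emeritus) before Oyelaran, Salazar and Baptiste (not designated emeritus).
Among Oyelaran, Salazar and Baptiste, by current position: Oyelaran and Salazar (President) before Baptiste (Department Chair).
Oyelaran and Salazar both have years of continuous service 30 years, so the next rule applies.
Among Oyelaran and Salazar, by date the degree was conferred (later first): Oyelaran (26 Aug 1999) before Salazar (4 Jun 1993).
So Oyelaran takes precedence.

Oyelaran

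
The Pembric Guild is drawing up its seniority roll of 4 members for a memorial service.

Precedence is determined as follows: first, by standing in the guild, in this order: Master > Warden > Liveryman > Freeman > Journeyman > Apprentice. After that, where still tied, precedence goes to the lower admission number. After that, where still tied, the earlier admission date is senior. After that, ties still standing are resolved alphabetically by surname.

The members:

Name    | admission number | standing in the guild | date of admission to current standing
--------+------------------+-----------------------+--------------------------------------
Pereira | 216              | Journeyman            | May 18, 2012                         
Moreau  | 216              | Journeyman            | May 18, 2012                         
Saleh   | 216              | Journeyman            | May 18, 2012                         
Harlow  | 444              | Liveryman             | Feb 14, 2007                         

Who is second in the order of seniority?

By standing in the guild: Harlow (Liveryman); then Moreau, Pereira and Saleh (Journeyman).
Moreau, Pereira and Saleh all have admission number 216, so the next rule applies.
Moreau, Pereira and Saleh all have date of admission to current standing May 18, 2012, so the next rule applies.
Among Moreau, Pereira and Saleh, alphabetically by surname: Moreau before Pereira before Saleh.
Order: Harlow, Moreau, Pereira, Saleh.

Moreau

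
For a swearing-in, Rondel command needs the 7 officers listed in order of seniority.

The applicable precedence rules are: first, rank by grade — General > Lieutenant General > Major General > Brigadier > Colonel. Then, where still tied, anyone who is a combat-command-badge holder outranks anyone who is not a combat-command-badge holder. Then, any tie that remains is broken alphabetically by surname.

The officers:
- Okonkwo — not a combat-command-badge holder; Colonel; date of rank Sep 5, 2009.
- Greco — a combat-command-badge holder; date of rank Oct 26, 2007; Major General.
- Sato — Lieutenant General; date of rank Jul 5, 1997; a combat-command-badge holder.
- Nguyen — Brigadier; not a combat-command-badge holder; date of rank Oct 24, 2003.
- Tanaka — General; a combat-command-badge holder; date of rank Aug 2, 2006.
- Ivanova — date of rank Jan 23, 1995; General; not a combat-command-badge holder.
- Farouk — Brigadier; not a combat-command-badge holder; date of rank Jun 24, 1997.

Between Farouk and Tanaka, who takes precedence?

Tanaka

By grade: Tanaka and Ivanova (General); then Sato (Lieutenant General); then Greco (Major General); then Farouk and Nguyen (Brigadier); then Okonkwo (Colonel).
Among Tanaka and Ivanova, a combat-command-badge holder before not a combat-command-badge holder: Tanaka (a combat-command-badge holder) before Ivanova (not a combat-command-badge holder).
Farouk and Nguyen are each not a combat-command-badge holder, so the next rule applies.
Among Farouk and Nguyen, alphabetically by surname: Farouk before Nguyen.
So Tanaka takes precedence.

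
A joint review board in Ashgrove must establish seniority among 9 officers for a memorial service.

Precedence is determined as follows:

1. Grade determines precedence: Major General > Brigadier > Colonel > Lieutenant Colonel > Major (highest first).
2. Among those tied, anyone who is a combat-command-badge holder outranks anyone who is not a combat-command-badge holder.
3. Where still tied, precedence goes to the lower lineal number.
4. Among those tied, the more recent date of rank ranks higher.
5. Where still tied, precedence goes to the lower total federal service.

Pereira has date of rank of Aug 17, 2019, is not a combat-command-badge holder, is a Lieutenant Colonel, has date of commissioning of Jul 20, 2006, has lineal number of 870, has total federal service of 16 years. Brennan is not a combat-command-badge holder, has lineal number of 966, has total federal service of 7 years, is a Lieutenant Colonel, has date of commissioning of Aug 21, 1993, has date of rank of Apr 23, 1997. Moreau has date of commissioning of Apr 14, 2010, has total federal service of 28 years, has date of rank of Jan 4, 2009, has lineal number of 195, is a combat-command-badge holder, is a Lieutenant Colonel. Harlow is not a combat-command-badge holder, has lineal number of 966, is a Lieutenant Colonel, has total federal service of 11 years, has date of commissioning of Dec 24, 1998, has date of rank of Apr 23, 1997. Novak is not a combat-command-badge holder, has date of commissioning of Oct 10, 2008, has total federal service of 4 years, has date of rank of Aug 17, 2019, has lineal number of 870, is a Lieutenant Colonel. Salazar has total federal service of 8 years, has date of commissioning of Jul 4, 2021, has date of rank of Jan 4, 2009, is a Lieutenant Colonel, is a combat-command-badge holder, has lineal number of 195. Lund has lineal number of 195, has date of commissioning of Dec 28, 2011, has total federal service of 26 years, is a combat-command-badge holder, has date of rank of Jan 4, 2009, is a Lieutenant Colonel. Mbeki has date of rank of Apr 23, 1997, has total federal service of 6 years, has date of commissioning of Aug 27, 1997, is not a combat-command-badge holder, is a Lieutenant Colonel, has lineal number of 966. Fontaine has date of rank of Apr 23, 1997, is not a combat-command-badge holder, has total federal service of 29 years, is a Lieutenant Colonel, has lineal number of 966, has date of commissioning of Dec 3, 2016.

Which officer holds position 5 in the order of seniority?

Pereira

By grade: Salazar, Lund, Moreau, Novak, Pereira, Mbeki, Brennan, Harlow and Fontaine (Lieutenant Colonel).
Among Salazar, Lund, Moreau, Novak, Pereira, Mbeki, Brennan, Harlow and Fontaine, a combat-command-badge holder before not a combat-command-badge holder: Salazar, Lund and Moreau (a combat-command-badge holder) before Novak, Pereira, Mbeki, Brennan, Harlow and Fontaine (not a combat-command-badge holder).
Salazar, Lund and Moreau all have lineal number 195, so the next rule applies.
Salazar, Lund and Moreau all have date of rank Jan 4, 2009, so the next rule applies.
Among Salazar, Lund and Moreau, by total federal service (lower first): Salazar (8 years) before Lund (26 years) before Moreau (28 years).
Among Novak, Pereira, Mbeki, Brennan, Harlow and Fontaine, by lineal number (lower first): Novak and Pereira (870) before Mbeki, Brennan, Harlow and Fontaine (966).
Novak and Pereira both have date of rank Aug 17, 2019, so the next rule applies.
Among Novak and Pereira, by total federal service (lower first): Novak (4 years) before Pereira (16 years).
Mbeki, Brennan, Harlow and Fontaine all have date of rank Apr 23, 1997, so the next rule applies.
Among Mbeki, Brennan, Harlow and Fontaine, by total federal service (lower first): Mbeki (6 years) before Brennan (7 years) before Harlow (11 years) before Fontaine (29 years).
Order: Salazar, Lund, Moreau, Novak, Pereira, Mbeki, Brennan, Harlow, Fontaine.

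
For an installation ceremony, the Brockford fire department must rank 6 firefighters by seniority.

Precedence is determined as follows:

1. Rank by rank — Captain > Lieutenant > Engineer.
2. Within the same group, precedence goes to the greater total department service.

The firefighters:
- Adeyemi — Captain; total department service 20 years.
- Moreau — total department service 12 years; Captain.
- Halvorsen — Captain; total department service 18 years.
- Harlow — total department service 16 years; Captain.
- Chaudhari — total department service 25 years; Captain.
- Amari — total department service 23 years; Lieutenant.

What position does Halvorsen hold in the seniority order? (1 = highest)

By rank: Chaudhari, Adeyemi, Halvorsen, Harlow and Moreau (Captain); then Amari (Lieutenant).
Among Chaudhari, Adeyemi, Halvorsen, Harlow and Moreau, by total department service (higher first): Chaudhari (25 years) before Adeyemi (20 years) before Halvorsen (18 years) before Harlow (16 years) before Moreau (12 years).
Order: Chaudhari, Adeyemi, Halvorsen, Harlow, Moreau, Amari. So position 3.

3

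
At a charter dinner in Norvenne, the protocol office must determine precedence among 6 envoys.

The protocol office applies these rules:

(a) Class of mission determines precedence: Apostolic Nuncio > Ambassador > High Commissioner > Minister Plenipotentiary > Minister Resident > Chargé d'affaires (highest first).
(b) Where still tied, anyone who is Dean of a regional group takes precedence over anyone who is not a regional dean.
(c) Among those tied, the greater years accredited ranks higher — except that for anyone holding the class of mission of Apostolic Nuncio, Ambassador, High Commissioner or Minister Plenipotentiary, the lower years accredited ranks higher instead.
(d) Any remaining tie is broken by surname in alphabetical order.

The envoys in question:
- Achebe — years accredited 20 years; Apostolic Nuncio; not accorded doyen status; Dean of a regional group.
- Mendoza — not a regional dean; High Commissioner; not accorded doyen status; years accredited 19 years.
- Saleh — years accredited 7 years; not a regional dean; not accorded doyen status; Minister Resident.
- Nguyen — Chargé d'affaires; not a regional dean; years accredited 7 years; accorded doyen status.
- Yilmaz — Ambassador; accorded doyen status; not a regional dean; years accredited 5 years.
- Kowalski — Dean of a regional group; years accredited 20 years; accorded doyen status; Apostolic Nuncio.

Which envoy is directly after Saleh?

Nguyen

By class of mission: Achebe and Kowalski (Apostolic Nuncio); then Yilmaz (Ambassador); then Mendoza (High Commissioner); then Saleh (Minister Resident); then Nguyen (Chargé d'affaires).
Achebe and Kowalski are each Dean of a regional group, so the next rule applies.
Achebe and Kowalski both have years accredited 20 years, so the next rule applies.
Among Achebe and Kowalski, alphabetically by surname: Achebe before Kowalski.
Order: Achebe, Kowalski, Yilmaz, Mendoza, Saleh, Nguyen.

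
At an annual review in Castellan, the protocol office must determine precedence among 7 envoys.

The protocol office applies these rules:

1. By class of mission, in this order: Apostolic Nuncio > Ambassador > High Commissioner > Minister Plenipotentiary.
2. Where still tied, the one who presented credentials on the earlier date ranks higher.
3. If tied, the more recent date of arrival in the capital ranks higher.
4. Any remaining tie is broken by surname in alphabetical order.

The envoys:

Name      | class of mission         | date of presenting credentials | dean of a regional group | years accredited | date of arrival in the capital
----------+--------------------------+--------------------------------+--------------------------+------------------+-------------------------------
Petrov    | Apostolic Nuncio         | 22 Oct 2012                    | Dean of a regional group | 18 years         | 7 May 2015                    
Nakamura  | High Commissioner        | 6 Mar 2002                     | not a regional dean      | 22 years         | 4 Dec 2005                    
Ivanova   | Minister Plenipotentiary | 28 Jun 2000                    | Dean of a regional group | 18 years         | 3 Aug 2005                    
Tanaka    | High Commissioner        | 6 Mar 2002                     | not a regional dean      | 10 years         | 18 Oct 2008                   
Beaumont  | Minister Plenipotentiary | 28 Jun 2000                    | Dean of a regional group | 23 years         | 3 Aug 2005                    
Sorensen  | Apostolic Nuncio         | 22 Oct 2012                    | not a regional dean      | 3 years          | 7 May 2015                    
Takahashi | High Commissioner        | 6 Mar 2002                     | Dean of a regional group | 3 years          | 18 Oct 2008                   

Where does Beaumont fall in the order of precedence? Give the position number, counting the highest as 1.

By class of mission: Petrov and Sorensen (Apostolic Nuncio); then Takahashi, Tanaka and Nakamura (High Commissioner); then Beaumont and Ivanova (Minister Plenipotentiary).
Petrov and Sorensen both have date of presenting credentials 22 Oct 2012, so the next rule applies.
Petrov and Sorensen both have date of arrival in the capital 7 May 2015, so the next rule applies.
Among Petrov and Sorensen, alphabetically by surname: Petrov before Sorensen.
Takahashi, Tanaka and Nakamura all have date of presenting credentials 6 Mar 2002, so the next rule applies.
Among Takahashi, Tanaka and Nakamura, by date of arrival in the capital (later first): Takahashi and Tanaka (18 Oct 2008) before Nakamura (4 Dec 2005).
Among Takahashi and Tanaka, alphabetically by surname: Takahashi before Tanaka.
Beaumont and Ivanova both have date of presenting credentials 28 Jun 2000, so the next rule applies.
Beaumont and Ivanova both have date of arrival in the capital 3 Aug 2005, so the next rule applies.
Among Beaumont and Ivanova, alphabetically by surname: Beaumont before Ivanova.
Order: Petrov, Sorensen, Takahashi, Tanaka, Nakamura, Beaumont, Ivanova. So position 6.

6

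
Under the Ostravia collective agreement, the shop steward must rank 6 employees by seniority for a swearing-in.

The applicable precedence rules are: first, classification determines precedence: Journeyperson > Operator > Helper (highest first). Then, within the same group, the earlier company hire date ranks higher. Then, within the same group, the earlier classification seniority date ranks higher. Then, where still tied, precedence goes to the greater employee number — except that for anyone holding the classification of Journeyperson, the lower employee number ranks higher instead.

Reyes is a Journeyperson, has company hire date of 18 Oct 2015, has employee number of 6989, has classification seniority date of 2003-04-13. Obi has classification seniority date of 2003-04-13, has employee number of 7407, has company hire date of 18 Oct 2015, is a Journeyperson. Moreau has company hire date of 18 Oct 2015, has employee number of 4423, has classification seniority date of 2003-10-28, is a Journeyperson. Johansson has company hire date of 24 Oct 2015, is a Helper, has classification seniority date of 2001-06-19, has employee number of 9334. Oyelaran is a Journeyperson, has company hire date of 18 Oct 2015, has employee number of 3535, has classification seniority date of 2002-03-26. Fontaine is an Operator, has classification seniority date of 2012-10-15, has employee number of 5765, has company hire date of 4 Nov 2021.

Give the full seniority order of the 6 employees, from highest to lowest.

Oyelaran, Reyes, Obi, Moreau, Fontaine, Johansson

By classification: Oyelaran, Reyes, Obi and Moreau (Journeyperson); then Fontaine (Operator); then Johansson (Helper).
Oyelaran, Reyes, Obi and Moreau all have company hire date 18 Oct 2015, so the next rule applies.
Among Oyelaran, Reyes, Obi and Moreau, by classification seniority date (earlier first): Oyelaran (2002-03-26) before Reyes and Obi (2003-04-13) before Moreau (2003-10-28).
Among Reyes and Obi, by employee number (lower first) (reversed rule for this group): Reyes (6989) before Obi (7407).
Full order: Oyelaran, Reyes, Obi, Moreau, Fontaine, Johansson.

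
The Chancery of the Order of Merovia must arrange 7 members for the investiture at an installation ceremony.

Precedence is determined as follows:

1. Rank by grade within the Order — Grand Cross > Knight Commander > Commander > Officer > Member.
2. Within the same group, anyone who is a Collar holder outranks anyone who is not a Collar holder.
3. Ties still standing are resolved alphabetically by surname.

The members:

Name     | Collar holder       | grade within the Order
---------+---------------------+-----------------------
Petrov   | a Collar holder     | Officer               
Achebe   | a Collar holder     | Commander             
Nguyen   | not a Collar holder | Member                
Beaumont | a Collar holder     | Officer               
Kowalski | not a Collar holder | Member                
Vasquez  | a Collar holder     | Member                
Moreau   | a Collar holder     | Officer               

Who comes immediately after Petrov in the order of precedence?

Vasquez

By grade within the Order: Achebe (Commander); then Beaumont, Moreau and Petrov (Officer); then Vasquez, Kowalski and Nguyen (Member).
Beaumont, Moreau and Petrov are each a Collar holder, so the next rule applies.
Among Beaumont, Moreau and Petrov, alphabetically by surname: Beaumont before Moreau before Petrov.
Among Vasquez, Kowalski and Nguyen, a Collar holder before not a Collar holder: Vasquez (a Collar holder) before Kowalski and Nguyen (not a Collar holder).
Among Kowalski and Nguyen, alphabetically by surname: Kowalski before Nguyen.
Order: Achebe, Beaumont, Moreau, Petrov, Vasquez, Kowalski, Nguyen.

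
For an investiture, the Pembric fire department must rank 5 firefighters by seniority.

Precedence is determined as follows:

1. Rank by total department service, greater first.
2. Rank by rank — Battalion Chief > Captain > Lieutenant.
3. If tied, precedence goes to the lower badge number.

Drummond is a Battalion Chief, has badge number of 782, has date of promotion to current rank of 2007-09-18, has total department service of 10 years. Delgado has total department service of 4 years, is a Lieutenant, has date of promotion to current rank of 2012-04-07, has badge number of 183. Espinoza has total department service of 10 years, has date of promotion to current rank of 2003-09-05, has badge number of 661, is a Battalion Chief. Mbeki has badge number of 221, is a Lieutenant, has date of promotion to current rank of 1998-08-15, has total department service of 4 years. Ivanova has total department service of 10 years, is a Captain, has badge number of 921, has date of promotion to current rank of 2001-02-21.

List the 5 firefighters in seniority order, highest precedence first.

Espinoza, Drummond, Ivanova, Delgado, Mbeki

By total department service (higher first): Espinoza, Drummond and Ivanova (each 10 years); then Delgado and Mbeki (both 4 years).
Among Espinoza, Drummond and Ivanova, by rank: Espinoza and Drummond (Battalion Chief) before Ivanova (Captain).
Among Espinoza and Drummond, by badge number (lower first): Espinoza (661) before Drummond (782).
Delgado and Mbeki are each Lieutenant, so the next rule applies.
Among Delgado and Mbeki, by badge number (lower first): Delgado (183) before Mbeki (221).
Full order: Espinoza, Drummond, Ivanova, Delgado, Mbeki.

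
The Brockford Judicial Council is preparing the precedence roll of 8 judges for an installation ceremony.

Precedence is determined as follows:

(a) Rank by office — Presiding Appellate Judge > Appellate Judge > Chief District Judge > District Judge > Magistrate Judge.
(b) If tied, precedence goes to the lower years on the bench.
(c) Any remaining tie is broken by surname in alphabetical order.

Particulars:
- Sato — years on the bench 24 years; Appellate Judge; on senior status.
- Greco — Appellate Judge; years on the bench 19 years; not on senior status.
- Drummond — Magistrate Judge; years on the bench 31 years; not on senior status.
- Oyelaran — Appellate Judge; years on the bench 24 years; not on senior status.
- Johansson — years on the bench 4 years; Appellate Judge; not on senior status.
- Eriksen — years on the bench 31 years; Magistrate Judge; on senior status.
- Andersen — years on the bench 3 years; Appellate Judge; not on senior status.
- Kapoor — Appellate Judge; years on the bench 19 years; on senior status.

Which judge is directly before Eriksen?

By office: Andersen, Johansson, Greco, Kapoor, Oyelaran and Sato (Appellate Judge); then Drummond and Eriksen (Magistrate Judge).
Among Andersen, Johansson, Greco, Kapoor, Oyelaran and Sato, by years on the bench (lower first): Andersen (3 years) before Johansson (4 years) before Greco and Kapoor (19 years) before Oyelaran and Sato (24 years).
Among Greco and Kapoor, alphabetically by surname: Greco before Kapoor.
Among Oyelaran and Sato, alphabetically by surname: Oyelaran before Sato.
Drummond and Eriksen both have years on the bench 31 years, so the next rule applies.
Among Drummond and Eriksen, alphabetically by surname: Drummond before Eriksen.
Order: Andersen, Johansson, Greco, Kapoor, Oyelaran, Sato, Drummond, Eriksen.

Drummond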